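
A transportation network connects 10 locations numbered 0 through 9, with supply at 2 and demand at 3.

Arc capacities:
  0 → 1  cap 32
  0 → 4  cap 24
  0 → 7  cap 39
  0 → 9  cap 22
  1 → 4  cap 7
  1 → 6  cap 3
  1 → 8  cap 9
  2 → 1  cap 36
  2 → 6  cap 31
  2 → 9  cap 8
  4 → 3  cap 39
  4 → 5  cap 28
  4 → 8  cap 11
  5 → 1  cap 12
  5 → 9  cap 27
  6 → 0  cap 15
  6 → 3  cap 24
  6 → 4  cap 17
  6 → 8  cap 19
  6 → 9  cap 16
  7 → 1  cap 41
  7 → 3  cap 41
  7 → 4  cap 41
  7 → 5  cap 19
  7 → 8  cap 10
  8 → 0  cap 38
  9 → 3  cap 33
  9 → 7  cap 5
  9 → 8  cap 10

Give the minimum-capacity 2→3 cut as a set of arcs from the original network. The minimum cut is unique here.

augment #1: 2→6→3 push 24
augment #2: 2→9→3 push 8
augment #3: 2→1→4→3 push 7
augment #4: 2→6→4→3 push 7
augment #5: 2→1→6→4→3 push 3
augment #6: 2→1→8→0→4→3 push 9
max flow = 58; residual-reachable set from 2 gives S-side
cut edges (S→T): {(1,4), (1,6), (1,8), (2,6), (2,9)} total cap 58

Min-cut arcs: {(1,4), (1,6), (1,8), (2,6), (2,9)} (total capacity 58)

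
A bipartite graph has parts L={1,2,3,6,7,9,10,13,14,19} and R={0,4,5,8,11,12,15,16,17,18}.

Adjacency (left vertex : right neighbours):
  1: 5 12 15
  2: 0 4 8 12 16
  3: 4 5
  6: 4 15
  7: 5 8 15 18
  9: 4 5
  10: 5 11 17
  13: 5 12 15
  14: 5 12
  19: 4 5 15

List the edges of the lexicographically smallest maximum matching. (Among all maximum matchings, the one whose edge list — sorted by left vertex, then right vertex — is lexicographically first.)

|M| = 7 (so the lex-smallest maximum matching has 7 edges)
process left vertices in ascending order; for each, take the smallest-labelled available neighbour that still permits 7 edges overall, or leave it unmatched if none does
lex-smallest matching: {1-5, 2-0, 3-4, 6-15, 7-8, 10-11, 13-12}

Lex-smallest maximum matching: {(1,5), (2,0), (3,4), (6,15), (7,8), (10,11), (13,12)}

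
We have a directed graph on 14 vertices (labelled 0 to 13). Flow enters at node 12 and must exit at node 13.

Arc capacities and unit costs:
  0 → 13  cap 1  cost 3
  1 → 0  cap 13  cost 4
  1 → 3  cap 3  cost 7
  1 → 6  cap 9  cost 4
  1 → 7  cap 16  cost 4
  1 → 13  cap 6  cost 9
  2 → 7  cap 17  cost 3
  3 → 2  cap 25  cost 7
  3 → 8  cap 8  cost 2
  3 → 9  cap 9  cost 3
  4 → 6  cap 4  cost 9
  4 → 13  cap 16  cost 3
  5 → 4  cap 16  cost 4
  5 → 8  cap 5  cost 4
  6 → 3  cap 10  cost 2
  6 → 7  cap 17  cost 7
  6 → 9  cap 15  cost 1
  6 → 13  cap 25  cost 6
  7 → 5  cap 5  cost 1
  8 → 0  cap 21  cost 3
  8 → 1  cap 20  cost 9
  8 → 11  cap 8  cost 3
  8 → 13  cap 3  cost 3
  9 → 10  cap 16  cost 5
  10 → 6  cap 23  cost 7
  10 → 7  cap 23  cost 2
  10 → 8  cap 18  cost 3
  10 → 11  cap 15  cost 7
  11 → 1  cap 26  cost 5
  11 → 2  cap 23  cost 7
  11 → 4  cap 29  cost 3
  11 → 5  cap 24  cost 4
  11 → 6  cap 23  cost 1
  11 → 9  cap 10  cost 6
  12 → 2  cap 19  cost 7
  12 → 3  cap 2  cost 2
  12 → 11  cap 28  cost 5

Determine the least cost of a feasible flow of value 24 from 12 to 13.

shortest-cost path #1: 12→3→8→13 push 2 @ unit cost 7 (adds 14)
shortest-cost path #2: 12→11→4→13 push 16 @ unit cost 11 (adds 176)
shortest-cost path #3: 12→11→6→13 push 6 @ unit cost 12 (adds 72)
total cost = 262

Minimum cost for 24 units: 262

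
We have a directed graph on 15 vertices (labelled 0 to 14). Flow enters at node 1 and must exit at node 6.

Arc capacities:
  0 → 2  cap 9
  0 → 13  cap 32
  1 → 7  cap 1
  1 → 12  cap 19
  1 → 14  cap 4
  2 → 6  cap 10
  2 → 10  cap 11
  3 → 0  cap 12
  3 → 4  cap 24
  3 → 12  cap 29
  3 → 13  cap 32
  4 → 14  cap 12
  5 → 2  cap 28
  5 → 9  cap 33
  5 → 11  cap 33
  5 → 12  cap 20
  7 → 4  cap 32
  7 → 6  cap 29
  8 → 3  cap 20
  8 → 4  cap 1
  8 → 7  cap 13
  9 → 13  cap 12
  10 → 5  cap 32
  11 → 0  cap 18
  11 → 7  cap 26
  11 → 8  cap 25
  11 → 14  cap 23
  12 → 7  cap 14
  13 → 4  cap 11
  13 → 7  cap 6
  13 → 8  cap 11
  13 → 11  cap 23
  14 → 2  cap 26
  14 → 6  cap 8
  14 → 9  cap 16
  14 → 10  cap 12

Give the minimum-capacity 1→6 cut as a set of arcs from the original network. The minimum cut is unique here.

Min-cut arcs: {(1,7), (1,14), (12,7)} (total capacity 19)

augment #1: 1→7→6 push 1
augment #2: 1→14→6 push 4
augment #3: 1→12→7→6 push 14
max flow = 19; residual-reachable set from 1 gives S-side
cut edges (S→T): {(1,7), (1,14), (12,7)} total cap 19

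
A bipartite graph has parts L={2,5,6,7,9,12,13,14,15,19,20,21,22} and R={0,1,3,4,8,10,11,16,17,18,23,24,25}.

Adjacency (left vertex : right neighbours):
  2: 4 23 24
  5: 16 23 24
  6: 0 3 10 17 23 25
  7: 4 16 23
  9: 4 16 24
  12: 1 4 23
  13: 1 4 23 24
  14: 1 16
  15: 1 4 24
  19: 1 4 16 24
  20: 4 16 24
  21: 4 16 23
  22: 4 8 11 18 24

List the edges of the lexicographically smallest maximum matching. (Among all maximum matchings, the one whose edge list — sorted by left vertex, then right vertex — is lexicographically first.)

|M| = 7 (so the lex-smallest maximum matching has 7 edges)
process left vertices in ascending order; for each, take the smallest-labelled available neighbour that still permits 7 edges overall, or leave it unmatched if none does
lex-smallest matching: {2-4, 5-16, 6-0, 7-23, 9-24, 12-1, 22-8}

Lex-smallest maximum matching: {(2,4), (5,16), (6,0), (7,23), (9,24), (12,1), (22,8)}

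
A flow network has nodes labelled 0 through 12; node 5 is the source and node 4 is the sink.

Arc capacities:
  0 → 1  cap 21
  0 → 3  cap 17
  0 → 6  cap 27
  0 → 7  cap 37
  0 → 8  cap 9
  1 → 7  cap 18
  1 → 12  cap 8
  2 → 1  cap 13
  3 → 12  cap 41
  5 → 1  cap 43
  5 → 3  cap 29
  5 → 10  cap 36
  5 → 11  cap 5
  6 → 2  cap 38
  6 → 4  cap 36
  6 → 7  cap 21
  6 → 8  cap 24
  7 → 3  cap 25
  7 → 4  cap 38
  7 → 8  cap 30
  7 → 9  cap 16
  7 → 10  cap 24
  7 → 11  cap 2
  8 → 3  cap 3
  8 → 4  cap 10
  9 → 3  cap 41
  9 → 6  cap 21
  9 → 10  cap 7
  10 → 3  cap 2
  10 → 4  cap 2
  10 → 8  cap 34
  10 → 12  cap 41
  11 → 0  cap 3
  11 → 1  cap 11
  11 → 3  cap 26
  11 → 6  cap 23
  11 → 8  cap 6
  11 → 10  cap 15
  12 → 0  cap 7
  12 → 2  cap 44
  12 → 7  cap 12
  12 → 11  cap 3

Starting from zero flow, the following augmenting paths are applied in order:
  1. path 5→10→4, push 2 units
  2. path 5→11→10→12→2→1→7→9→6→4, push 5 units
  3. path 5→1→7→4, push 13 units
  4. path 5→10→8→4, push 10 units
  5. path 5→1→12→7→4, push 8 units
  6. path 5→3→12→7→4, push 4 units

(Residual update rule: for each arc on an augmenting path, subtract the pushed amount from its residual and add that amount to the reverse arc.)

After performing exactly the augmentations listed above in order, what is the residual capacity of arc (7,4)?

after path 1 (5→10→4, push 2): res(7,4)=38
after path 2 (5→11→10→12→2→1→7→9→6→4, push 5): res(7,4)=38
after path 3 (5→1→7→4, push 13): res(7,4)=25
after path 4 (5→10→8→4, push 10): res(7,4)=25
after path 5 (5→1→12→7→4, push 8): res(7,4)=17
after path 6 (5→3→12→7→4, push 4): res(7,4)=13

Residual capacity of (7,4): 13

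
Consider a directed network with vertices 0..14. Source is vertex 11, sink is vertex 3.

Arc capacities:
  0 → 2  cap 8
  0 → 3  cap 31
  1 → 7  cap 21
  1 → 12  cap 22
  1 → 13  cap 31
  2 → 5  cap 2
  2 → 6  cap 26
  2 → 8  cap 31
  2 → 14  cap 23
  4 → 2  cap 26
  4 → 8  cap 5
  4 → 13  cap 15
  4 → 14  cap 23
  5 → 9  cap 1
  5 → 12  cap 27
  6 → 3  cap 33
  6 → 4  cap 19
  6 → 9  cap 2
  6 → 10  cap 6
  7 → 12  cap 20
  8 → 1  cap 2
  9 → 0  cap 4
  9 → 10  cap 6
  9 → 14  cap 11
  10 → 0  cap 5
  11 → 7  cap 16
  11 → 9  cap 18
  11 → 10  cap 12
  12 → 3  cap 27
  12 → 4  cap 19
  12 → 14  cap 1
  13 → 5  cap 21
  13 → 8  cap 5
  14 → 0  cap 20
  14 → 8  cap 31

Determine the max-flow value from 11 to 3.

Maximum flow value: 36

augment #1: 11→7→12→3 bottleneck 16, total now 16
augment #2: 11→9→0→3 bottleneck 4, total now 20
augment #3: 11→10→0→3 bottleneck 5, total now 25
augment #4: 11→9→14→0→3 bottleneck 11, total now 36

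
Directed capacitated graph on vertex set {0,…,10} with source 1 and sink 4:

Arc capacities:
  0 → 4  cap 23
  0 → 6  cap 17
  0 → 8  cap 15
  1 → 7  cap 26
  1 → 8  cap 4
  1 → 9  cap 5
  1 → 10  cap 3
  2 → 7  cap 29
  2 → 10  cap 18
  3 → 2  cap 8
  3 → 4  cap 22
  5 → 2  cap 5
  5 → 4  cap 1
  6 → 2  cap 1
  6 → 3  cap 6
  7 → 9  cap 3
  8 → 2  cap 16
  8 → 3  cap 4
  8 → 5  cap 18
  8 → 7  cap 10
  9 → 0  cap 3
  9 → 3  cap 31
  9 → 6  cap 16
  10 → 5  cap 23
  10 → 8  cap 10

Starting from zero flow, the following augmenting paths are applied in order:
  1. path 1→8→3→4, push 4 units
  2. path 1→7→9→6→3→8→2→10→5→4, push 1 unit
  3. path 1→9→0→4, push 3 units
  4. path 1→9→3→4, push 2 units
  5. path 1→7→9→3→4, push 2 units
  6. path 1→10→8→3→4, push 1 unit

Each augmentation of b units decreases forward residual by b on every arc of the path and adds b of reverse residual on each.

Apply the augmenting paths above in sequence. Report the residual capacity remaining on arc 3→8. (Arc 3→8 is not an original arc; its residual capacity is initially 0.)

after path 1 (1→8→3→4, push 4): res(3,8)=4
after path 2 (1→7→9→6→3→8→2→10→5→4, push 1): res(3,8)=3
after path 3 (1→9→0→4, push 3): res(3,8)=3
after path 4 (1→9→3→4, push 2): res(3,8)=3
after path 5 (1→7→9→3→4, push 2): res(3,8)=3
after path 6 (1→10→8→3→4, push 1): res(3,8)=4

Residual capacity of (3,8): 4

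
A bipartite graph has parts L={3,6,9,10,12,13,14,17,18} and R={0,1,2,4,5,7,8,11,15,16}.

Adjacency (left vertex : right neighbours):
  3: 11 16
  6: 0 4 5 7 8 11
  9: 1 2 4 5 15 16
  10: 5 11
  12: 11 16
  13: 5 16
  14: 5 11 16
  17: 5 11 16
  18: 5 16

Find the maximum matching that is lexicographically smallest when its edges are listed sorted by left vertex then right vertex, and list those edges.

Lex-smallest maximum matching: {(3,11), (6,0), (9,1), (10,5), (12,16)}

|M| = 5 (so the lex-smallest maximum matching has 5 edges)
process left vertices in ascending order; for each, take the smallest-labelled available neighbour that still permits 5 edges overall, or leave it unmatched if none does
lex-smallest matching: {3-11, 6-0, 9-1, 10-5, 12-16}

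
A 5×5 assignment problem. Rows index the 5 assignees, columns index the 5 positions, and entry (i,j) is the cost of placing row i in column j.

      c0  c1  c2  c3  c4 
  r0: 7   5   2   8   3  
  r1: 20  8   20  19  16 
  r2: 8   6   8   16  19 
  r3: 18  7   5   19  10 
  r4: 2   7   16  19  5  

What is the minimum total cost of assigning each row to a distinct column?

Minimum assignment cost: 34

one of 2 optimal assignments: row0→col3 (cost 8), row1→col1 (cost 8), row2→col0 (cost 8), row3→col2 (cost 5), row4→col4 (cost 5)
total = 8 + 8 + 8 + 5 + 5 = 34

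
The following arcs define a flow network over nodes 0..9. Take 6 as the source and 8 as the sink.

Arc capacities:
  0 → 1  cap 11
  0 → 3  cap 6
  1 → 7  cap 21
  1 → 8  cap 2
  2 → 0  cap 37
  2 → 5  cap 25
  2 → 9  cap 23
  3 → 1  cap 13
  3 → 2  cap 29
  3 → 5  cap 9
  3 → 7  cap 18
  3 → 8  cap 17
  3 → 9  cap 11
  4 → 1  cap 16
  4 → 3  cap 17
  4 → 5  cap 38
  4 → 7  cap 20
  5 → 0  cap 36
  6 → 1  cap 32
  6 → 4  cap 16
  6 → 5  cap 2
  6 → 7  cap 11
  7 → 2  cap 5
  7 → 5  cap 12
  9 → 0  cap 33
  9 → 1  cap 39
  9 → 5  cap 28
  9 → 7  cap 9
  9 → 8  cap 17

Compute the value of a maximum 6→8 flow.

Maximum flow value: 29

augment #1: 6→1→8 bottleneck 2, total now 2
augment #2: 6→4→3→8 bottleneck 16, total now 18
augment #3: 6→5→0→3→8 bottleneck 1, total now 19
augment #4: 6→7→2→9→8 bottleneck 5, total now 24
augment #5: 6→5→0→3→9→8 bottleneck 1, total now 25
augment #6: 6→7→5→0→3→9→8 bottleneck 4, total now 29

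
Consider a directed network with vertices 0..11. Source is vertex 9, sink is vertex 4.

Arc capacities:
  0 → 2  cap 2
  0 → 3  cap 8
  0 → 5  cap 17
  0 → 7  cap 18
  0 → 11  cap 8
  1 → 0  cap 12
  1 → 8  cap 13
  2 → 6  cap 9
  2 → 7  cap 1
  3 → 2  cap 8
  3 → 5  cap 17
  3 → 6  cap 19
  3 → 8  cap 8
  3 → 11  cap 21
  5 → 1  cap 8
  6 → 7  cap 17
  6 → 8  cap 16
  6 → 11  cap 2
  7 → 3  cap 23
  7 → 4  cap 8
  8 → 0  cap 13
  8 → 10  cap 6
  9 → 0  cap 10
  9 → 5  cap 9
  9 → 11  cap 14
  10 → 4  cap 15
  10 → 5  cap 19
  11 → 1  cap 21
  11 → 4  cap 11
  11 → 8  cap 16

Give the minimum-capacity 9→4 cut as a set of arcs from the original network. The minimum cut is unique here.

augment #1: 9→11→4 push 11
augment #2: 9→0→7→4 push 8
augment #3: 9→11→8→10→4 push 3
augment #4: 9→0→3→8→10→4 push 2
augment #5: 9→5→1→8→10→4 push 1
max flow = 25; residual-reachable set from 9 gives S-side
cut edges (S→T): {(7,4), (8,10), (11,4)} total cap 25

Min-cut arcs: {(7,4), (8,10), (11,4)} (total capacity 25)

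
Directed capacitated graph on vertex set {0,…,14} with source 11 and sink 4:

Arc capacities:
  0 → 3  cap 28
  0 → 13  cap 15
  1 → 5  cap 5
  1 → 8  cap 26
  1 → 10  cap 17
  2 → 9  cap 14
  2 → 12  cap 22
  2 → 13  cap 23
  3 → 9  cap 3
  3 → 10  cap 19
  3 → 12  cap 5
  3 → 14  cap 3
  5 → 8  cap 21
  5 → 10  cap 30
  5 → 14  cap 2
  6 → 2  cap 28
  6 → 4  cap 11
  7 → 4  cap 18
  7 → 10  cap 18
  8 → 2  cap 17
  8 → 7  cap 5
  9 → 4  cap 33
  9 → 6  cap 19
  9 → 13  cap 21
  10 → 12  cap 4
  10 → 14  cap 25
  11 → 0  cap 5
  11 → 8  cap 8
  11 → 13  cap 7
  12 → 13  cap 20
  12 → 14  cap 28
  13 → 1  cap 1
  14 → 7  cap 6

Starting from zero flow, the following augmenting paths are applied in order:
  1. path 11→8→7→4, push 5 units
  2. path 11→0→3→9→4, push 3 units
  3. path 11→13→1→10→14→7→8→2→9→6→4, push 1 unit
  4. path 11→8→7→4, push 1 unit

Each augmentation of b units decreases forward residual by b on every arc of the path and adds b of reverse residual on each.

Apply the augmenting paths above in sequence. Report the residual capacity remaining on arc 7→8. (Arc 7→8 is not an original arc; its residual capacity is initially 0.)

Residual capacity of (7,8): 5

after path 1 (11→8→7→4, push 5): res(7,8)=5
after path 2 (11→0→3→9→4, push 3): res(7,8)=5
after path 3 (11→13→1→10→14→7→8→2→9→6→4, push 1): res(7,8)=4
after path 4 (11→8→7→4, push 1): res(7,8)=5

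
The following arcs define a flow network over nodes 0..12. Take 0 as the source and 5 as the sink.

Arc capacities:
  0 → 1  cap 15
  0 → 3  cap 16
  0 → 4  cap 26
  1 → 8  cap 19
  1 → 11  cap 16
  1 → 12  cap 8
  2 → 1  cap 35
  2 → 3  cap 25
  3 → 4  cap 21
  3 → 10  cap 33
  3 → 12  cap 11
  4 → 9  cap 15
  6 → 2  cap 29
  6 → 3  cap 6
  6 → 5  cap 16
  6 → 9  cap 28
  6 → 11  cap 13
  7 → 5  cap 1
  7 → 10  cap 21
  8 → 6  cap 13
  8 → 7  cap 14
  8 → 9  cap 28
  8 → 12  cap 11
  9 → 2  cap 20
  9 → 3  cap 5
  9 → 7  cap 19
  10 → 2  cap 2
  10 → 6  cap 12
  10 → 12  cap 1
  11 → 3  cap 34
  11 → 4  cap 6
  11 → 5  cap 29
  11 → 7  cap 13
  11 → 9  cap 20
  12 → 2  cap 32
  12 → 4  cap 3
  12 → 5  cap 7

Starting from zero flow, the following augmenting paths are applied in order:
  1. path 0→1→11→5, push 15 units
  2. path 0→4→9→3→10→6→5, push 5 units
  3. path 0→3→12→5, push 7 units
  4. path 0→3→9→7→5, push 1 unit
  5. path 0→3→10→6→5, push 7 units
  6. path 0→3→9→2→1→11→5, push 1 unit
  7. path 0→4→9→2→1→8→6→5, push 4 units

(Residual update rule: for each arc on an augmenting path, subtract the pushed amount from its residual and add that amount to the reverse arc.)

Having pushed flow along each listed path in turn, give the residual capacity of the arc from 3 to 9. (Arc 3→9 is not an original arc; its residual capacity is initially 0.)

after path 1 (0→1→11→5, push 15): res(3,9)=0
after path 2 (0→4→9→3→10→6→5, push 5): res(3,9)=5
after path 3 (0→3→12→5, push 7): res(3,9)=5
after path 4 (0→3→9→7→5, push 1): res(3,9)=4
after path 5 (0→3→10→6→5, push 7): res(3,9)=4
after path 6 (0→3→9→2→1→11→5, push 1): res(3,9)=3
after path 7 (0→4→9→2→1→8→6→5, push 4): res(3,9)=3

Residual capacity of (3,9): 3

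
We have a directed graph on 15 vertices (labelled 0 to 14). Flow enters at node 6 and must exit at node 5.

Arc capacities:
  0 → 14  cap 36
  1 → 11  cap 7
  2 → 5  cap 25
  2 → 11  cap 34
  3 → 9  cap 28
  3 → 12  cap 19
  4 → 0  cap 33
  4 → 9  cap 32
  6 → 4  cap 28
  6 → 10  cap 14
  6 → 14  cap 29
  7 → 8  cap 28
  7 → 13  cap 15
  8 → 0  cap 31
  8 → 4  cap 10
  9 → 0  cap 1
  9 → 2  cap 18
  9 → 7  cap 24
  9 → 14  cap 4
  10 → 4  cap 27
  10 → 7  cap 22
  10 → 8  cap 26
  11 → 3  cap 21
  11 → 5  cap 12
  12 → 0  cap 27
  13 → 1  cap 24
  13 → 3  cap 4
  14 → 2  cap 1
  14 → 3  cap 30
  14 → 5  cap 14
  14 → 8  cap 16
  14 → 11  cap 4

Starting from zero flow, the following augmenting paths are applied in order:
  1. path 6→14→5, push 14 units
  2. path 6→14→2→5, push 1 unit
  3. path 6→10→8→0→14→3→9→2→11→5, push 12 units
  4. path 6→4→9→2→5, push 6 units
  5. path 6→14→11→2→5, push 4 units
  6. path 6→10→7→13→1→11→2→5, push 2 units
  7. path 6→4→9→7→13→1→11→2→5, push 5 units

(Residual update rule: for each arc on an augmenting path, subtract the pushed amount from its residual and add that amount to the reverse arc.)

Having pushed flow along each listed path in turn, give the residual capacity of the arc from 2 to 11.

Residual capacity of (2,11): 33

after path 1 (6→14→5, push 14): res(2,11)=34
after path 2 (6→14→2→5, push 1): res(2,11)=34
after path 3 (6→10→8→0→14→3→9→2→11→5, push 12): res(2,11)=22
after path 4 (6→4→9→2→5, push 6): res(2,11)=22
after path 5 (6→14→11→2→5, push 4): res(2,11)=26
after path 6 (6→10→7→13→1→11→2→5, push 2): res(2,11)=28
after path 7 (6→4→9→7→13→1→11→2→5, push 5): res(2,11)=33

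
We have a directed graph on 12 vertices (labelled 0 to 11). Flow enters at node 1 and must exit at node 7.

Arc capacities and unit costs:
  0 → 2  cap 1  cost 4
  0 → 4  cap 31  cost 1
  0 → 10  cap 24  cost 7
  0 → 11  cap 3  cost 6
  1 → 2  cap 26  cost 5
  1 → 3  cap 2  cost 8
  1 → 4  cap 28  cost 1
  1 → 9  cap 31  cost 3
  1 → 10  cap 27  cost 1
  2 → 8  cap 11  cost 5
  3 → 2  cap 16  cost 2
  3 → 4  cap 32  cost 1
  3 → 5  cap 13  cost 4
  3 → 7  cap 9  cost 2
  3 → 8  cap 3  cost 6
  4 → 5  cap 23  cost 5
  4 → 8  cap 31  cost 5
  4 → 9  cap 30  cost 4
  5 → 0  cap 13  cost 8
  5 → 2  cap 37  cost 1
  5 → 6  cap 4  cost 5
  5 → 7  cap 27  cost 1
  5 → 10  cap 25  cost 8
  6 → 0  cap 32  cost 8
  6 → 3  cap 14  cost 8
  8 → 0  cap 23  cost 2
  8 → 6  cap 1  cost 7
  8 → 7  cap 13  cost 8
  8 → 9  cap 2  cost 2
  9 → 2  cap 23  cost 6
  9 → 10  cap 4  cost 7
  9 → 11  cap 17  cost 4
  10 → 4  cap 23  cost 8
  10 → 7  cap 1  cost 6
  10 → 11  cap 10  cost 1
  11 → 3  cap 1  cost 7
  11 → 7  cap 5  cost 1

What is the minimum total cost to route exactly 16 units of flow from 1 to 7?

Minimum cost for 16 units: 92

shortest-cost path #1: 1→10→11→7 push 5 @ unit cost 3 (adds 15)
shortest-cost path #2: 1→4→5→7 push 11 @ unit cost 7 (adds 77)
total cost = 92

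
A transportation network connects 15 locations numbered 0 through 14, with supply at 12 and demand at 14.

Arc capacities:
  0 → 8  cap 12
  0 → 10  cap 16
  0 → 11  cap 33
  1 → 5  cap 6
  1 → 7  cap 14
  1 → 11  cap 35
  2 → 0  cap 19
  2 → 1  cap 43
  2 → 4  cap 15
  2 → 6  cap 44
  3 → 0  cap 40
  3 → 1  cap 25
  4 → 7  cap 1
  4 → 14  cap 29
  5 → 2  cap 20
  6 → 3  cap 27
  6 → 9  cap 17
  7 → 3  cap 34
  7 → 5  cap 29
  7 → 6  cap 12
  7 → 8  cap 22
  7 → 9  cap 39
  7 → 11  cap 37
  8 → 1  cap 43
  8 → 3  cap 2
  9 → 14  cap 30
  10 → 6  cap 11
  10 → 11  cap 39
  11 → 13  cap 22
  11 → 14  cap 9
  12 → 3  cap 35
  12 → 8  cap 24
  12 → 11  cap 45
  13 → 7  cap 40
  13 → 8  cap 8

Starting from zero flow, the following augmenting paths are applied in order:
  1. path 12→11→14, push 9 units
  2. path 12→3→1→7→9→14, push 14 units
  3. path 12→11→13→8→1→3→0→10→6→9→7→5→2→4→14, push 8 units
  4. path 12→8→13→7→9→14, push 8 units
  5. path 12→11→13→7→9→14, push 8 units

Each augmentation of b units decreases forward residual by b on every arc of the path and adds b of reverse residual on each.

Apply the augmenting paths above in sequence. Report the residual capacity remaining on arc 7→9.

Residual capacity of (7,9): 17

after path 1 (12→11→14, push 9): res(7,9)=39
after path 2 (12→3→1→7→9→14, push 14): res(7,9)=25
after path 3 (12→11→13→8→1→3→0→10→6→9→7→5→2→4→14, push 8): res(7,9)=33
after path 4 (12→8→13→7→9→14, push 8): res(7,9)=25
after path 5 (12→11→13→7→9→14, push 8): res(7,9)=17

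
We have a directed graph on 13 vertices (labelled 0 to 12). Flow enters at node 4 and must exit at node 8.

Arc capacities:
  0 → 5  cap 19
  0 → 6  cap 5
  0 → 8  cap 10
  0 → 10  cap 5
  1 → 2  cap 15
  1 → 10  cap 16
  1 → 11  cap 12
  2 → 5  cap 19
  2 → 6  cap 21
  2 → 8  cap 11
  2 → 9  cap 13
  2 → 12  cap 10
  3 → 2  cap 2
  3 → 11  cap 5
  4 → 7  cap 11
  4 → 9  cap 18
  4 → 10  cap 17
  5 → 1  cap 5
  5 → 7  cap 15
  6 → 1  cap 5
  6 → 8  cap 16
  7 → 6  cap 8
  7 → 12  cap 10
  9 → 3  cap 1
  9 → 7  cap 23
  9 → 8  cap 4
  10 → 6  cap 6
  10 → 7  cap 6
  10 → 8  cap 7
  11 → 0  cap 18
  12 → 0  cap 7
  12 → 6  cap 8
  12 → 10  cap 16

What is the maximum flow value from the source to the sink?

Maximum flow value: 36

augment #1: 4→9→8 bottleneck 4, total now 4
augment #2: 4→10→8 bottleneck 7, total now 11
augment #3: 4→7→6→8 bottleneck 8, total now 19
augment #4: 4→10→6→8 bottleneck 6, total now 25
augment #5: 4→7→12→0→8 bottleneck 3, total now 28
augment #6: 4→9→3→2→8 bottleneck 1, total now 29
augment #7: 4→9→7→12→0→8 bottleneck 4, total now 33
augment #8: 4→9→7→12→6→8 bottleneck 2, total now 35
augment #9: 4→9→7→12→6→1→2→8 bottleneck 1, total now 36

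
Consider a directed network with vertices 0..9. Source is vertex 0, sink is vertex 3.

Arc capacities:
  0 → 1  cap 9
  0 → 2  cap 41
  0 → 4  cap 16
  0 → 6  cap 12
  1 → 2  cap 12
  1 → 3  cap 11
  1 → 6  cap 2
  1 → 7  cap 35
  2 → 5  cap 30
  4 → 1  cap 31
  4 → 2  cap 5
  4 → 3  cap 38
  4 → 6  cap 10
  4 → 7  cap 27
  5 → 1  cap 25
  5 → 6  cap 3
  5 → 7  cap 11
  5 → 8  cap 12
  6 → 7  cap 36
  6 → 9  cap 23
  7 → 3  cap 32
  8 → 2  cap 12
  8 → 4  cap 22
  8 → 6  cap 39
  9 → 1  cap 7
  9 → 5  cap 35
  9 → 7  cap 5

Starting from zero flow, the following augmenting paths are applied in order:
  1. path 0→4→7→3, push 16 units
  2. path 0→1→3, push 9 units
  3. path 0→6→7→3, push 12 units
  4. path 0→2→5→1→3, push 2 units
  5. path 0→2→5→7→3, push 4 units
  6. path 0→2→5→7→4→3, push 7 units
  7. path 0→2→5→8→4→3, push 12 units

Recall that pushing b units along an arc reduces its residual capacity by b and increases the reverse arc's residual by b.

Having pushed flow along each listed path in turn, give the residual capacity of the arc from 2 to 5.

after path 1 (0→4→7→3, push 16): res(2,5)=30
after path 2 (0→1→3, push 9): res(2,5)=30
after path 3 (0→6→7→3, push 12): res(2,5)=30
after path 4 (0→2→5→1→3, push 2): res(2,5)=28
after path 5 (0→2→5→7→3, push 4): res(2,5)=24
after path 6 (0→2→5→7→4→3, push 7): res(2,5)=17
after path 7 (0→2→5→8→4→3, push 12): res(2,5)=5

Residual capacity of (2,5): 5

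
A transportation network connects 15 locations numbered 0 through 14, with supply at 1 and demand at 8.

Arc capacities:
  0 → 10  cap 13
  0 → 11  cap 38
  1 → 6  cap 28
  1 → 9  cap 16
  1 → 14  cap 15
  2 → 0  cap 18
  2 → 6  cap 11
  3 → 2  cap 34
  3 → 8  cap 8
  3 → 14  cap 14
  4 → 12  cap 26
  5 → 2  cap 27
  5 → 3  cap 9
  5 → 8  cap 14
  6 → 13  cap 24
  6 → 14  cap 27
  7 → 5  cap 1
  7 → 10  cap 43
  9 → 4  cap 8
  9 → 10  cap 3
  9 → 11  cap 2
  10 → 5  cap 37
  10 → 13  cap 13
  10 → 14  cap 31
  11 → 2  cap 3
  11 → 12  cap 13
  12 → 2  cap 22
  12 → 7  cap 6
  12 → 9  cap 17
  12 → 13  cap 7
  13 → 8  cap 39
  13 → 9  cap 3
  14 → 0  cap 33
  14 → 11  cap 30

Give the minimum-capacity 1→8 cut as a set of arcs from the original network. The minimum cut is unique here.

augment #1: 1→6→13→8 push 24
augment #2: 1→9→10→5→8 push 3
augment #3: 1→9→4→12→13→8 push 7
augment #4: 1→14→0→10→5→8 push 11
augment #5: 1→14→0→10→13→8 push 2
augment #6: 1→9→4→12→7→5→3→8 push 1
augment #7: 1→9→11→12→7→10→13→8 push 2
augment #8: 1→14→11→12→7→10→13→8 push 2
augment #9: 1→6→14→11→12→7→10→13→8 push 1
max flow = 53; residual-reachable set from 1 gives S-side
cut edges (S→T): {(0,10), (6,13), (9,10), (12,7), (12,13)} total cap 53

Min-cut arcs: {(0,10), (6,13), (9,10), (12,7), (12,13)} (total capacity 53)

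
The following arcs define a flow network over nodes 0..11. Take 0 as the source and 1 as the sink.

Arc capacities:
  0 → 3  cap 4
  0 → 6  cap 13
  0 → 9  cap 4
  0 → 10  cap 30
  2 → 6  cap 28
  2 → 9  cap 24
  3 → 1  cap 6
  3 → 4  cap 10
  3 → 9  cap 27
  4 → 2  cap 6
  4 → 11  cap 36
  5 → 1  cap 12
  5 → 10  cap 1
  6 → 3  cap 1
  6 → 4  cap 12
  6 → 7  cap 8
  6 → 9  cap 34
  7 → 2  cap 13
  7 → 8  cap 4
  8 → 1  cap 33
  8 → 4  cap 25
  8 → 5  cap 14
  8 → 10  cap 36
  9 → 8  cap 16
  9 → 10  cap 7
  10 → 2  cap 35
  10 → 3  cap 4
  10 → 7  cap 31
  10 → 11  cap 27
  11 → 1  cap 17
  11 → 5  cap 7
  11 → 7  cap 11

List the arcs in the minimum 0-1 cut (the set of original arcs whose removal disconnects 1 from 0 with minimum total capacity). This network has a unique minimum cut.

augment #1: 0→3→1 push 4
augment #2: 0→6→3→1 push 1
augment #3: 0→9→8→1 push 4
augment #4: 0→10→3→1 push 1
augment #5: 0→10→11→1 push 17
augment #6: 0→6→7→8→1 push 4
augment #7: 0→6→9→8→1 push 8
augment #8: 0→10→11→5→1 push 7
augment #9: 0→10→2→9→8→1 push 4
max flow = 50; residual-reachable set from 0 gives S-side
cut edges (S→T): {(3,1), (7,8), (9,8), (11,1), (11,5)} total cap 50

Min-cut arcs: {(3,1), (7,8), (9,8), (11,1), (11,5)} (total capacity 50)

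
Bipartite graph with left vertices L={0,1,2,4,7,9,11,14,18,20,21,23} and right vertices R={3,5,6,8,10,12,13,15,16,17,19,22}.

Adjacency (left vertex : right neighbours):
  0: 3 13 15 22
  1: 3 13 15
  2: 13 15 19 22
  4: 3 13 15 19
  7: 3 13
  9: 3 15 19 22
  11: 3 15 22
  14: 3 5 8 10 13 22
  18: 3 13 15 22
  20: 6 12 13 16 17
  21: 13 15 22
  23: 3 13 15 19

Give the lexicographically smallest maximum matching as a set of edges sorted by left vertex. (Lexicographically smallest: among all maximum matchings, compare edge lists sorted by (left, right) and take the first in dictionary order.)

|M| = 7 (so the lex-smallest maximum matching has 7 edges)
process left vertices in ascending order; for each, take the smallest-labelled available neighbour that still permits 7 edges overall, or leave it unmatched if none does
lex-smallest matching: {0-3, 1-13, 2-15, 4-19, 9-22, 14-5, 20-6}

Lex-smallest maximum matching: {(0,3), (1,13), (2,15), (4,19), (9,22), (14,5), (20,6)}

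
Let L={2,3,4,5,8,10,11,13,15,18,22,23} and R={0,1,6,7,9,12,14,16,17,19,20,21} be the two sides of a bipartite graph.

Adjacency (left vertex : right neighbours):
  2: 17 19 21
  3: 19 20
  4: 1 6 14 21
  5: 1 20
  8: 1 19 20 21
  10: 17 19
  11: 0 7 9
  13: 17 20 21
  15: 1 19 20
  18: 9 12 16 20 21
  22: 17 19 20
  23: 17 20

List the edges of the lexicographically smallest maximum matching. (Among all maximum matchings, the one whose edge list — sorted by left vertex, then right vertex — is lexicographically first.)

|M| = 8 (so the lex-smallest maximum matching has 8 edges)
process left vertices in ascending order; for each, take the smallest-labelled available neighbour that still permits 8 edges overall, or leave it unmatched if none does
lex-smallest matching: {2-17, 3-19, 4-6, 5-1, 8-20, 11-0, 13-21, 18-9}

Lex-smallest maximum matching: {(2,17), (3,19), (4,6), (5,1), (8,20), (11,0), (13,21), (18,9)}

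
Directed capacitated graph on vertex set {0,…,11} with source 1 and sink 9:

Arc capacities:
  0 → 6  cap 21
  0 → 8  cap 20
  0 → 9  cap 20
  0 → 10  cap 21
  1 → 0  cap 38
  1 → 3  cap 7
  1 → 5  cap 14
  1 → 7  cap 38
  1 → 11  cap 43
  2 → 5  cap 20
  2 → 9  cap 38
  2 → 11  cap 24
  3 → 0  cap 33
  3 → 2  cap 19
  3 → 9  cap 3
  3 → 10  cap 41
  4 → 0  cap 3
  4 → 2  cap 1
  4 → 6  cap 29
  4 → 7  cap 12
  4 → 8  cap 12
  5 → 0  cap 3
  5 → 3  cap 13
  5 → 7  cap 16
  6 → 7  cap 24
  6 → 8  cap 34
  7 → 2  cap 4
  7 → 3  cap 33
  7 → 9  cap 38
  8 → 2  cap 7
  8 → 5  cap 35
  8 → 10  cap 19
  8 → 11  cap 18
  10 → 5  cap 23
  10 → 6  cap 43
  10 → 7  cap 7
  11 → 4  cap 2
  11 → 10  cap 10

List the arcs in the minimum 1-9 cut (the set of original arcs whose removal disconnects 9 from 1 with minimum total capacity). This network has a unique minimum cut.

augment #1: 1→0→9 push 20
augment #2: 1→3→9 push 3
augment #3: 1→7→9 push 38
augment #4: 1→3→2→9 push 4
augment #5: 1→0→8→2→9 push 7
augment #6: 1→5→3→2→9 push 13
augment #7: 1→5→7→2→9 push 1
augment #8: 1→11→4→2→9 push 1
augment #9: 1→0→6→7→2→9 push 3
augment #10: 1→0→6→7→3→2→9 push 2
max flow = 92; residual-reachable set from 1 gives S-side
cut edges (S→T): {(0,9), (3,2), (3,9), (4,2), (7,2), (7,9), (8,2)} total cap 92

Min-cut arcs: {(0,9), (3,2), (3,9), (4,2), (7,2), (7,9), (8,2)} (total capacity 92)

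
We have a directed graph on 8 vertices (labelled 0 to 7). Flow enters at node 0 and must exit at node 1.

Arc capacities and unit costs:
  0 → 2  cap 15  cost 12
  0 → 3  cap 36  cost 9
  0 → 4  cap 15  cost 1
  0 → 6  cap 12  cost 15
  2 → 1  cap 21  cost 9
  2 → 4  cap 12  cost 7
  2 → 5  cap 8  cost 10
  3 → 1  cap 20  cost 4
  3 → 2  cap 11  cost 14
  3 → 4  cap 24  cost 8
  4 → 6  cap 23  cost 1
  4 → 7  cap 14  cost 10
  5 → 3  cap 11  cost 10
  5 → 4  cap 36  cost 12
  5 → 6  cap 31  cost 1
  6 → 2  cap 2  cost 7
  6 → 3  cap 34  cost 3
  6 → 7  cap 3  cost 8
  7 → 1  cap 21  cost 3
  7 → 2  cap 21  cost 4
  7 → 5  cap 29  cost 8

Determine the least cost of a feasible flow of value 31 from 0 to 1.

shortest-cost path #1: 0→4→6→3→1 push 15 @ unit cost 9 (adds 135)
shortest-cost path #2: 0→3→1 push 5 @ unit cost 13 (adds 65)
shortest-cost path #3: 0→3→6→7→1 push 3 @ unit cost 17 (adds 51)
shortest-cost path #4: 0→3→6→4→7→1 push 8 @ unit cost 18 (adds 144)
total cost = 395

Minimum cost for 31 units: 395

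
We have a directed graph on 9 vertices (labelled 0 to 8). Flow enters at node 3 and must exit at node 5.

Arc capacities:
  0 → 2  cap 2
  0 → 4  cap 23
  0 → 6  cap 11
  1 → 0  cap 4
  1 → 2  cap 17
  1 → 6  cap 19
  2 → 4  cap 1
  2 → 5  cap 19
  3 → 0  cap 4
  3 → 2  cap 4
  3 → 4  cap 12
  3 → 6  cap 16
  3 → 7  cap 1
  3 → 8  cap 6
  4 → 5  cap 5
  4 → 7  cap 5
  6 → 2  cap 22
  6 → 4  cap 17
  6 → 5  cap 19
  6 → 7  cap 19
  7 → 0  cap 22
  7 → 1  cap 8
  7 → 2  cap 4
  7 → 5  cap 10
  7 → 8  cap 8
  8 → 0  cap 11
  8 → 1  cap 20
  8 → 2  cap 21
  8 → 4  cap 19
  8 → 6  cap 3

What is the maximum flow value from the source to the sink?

augment #1: 3→2→5 bottleneck 4, total now 4
augment #2: 3→4→5 bottleneck 5, total now 9
augment #3: 3→6→5 bottleneck 16, total now 25
augment #4: 3→7→5 bottleneck 1, total now 26
augment #5: 3→0→2→5 bottleneck 2, total now 28
augment #6: 3→0→6→5 bottleneck 2, total now 30
augment #7: 3→4→7→5 bottleneck 5, total now 35
augment #8: 3→8→2→5 bottleneck 6, total now 41

Maximum flow value: 41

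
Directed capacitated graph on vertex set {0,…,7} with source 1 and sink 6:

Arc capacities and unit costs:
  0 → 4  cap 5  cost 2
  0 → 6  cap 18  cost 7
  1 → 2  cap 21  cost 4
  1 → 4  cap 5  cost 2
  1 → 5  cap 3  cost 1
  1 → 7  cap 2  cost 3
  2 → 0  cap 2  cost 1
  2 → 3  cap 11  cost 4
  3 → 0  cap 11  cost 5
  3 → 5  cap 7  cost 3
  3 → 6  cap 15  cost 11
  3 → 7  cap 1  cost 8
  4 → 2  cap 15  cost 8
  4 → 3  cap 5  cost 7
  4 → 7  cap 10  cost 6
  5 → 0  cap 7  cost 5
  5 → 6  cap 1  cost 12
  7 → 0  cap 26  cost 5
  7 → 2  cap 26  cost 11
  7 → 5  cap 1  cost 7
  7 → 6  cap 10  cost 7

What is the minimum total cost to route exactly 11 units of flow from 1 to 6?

shortest-cost path #1: 1→7→6 push 2 @ unit cost 10 (adds 20)
shortest-cost path #2: 1→2→0→6 push 2 @ unit cost 12 (adds 24)
shortest-cost path #3: 1→5→6 push 1 @ unit cost 13 (adds 13)
shortest-cost path #4: 1→5→0→6 push 2 @ unit cost 13 (adds 26)
shortest-cost path #5: 1→4→7→6 push 4 @ unit cost 15 (adds 60)
total cost = 143

Minimum cost for 11 units: 143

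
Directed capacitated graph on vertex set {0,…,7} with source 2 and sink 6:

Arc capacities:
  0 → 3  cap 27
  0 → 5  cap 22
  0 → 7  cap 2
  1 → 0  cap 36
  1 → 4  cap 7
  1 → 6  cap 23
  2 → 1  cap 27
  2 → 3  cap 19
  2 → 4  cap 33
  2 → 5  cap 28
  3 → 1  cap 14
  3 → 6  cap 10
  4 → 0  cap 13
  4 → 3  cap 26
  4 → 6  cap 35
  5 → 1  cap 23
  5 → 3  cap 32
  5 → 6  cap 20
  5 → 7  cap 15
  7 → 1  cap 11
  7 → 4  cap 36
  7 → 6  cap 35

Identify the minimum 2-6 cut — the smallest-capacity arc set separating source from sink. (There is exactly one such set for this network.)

augment #1: 2→1→6 push 23
augment #2: 2→3→6 push 10
augment #3: 2→4→6 push 33
augment #4: 2→5→6 push 20
augment #5: 2→1→4→6 push 2
augment #6: 2→5→7→6 push 8
augment #7: 2→1→0→7→6 push 2
augment #8: 2→3→1→0→5→7→6 push 7
max flow = 105; residual-reachable set from 2 gives S-side
cut edges (S→T): {(0,7), (1,6), (3,6), (4,6), (5,6), (5,7)} total cap 105

Min-cut arcs: {(0,7), (1,6), (3,6), (4,6), (5,6), (5,7)} (total capacity 105)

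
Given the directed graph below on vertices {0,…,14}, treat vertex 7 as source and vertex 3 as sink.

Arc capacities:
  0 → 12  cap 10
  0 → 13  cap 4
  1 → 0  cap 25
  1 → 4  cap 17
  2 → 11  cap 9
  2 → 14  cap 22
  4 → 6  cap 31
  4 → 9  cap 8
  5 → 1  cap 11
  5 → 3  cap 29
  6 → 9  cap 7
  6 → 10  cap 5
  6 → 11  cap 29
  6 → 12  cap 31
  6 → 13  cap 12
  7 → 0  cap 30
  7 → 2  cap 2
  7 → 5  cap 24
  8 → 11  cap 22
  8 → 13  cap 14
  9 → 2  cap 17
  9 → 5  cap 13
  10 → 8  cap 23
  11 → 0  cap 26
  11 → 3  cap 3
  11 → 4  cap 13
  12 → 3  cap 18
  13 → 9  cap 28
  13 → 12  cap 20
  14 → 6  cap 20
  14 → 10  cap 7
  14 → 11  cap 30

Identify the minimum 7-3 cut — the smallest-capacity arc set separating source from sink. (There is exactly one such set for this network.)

Min-cut arcs: {(0,12), (0,13), (7,2), (7,5)} (total capacity 40)

augment #1: 7→5→3 push 24
augment #2: 7→0→12→3 push 10
augment #3: 7→2→11→3 push 2
augment #4: 7→0→13→12→3 push 4
max flow = 40; residual-reachable set from 7 gives S-side
cut edges (S→T): {(0,12), (0,13), (7,2), (7,5)} total cap 40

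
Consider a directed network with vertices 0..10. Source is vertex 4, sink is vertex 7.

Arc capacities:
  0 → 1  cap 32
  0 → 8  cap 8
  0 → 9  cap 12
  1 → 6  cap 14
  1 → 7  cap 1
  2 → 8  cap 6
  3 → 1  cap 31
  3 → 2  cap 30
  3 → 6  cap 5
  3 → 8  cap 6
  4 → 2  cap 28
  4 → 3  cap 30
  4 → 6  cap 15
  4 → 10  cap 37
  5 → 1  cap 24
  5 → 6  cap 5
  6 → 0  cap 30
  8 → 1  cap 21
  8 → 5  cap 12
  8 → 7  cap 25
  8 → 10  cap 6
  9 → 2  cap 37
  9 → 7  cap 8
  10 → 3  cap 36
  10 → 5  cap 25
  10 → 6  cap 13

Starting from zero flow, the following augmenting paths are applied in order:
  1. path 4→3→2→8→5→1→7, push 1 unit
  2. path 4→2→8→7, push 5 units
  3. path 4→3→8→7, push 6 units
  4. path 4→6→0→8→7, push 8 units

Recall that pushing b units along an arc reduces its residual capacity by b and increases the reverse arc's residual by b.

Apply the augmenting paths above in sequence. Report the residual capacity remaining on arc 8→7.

after path 1 (4→3→2→8→5→1→7, push 1): res(8,7)=25
after path 2 (4→2→8→7, push 5): res(8,7)=20
after path 3 (4→3→8→7, push 6): res(8,7)=14
after path 4 (4→6→0→8→7, push 8): res(8,7)=6

Residual capacity of (8,7): 6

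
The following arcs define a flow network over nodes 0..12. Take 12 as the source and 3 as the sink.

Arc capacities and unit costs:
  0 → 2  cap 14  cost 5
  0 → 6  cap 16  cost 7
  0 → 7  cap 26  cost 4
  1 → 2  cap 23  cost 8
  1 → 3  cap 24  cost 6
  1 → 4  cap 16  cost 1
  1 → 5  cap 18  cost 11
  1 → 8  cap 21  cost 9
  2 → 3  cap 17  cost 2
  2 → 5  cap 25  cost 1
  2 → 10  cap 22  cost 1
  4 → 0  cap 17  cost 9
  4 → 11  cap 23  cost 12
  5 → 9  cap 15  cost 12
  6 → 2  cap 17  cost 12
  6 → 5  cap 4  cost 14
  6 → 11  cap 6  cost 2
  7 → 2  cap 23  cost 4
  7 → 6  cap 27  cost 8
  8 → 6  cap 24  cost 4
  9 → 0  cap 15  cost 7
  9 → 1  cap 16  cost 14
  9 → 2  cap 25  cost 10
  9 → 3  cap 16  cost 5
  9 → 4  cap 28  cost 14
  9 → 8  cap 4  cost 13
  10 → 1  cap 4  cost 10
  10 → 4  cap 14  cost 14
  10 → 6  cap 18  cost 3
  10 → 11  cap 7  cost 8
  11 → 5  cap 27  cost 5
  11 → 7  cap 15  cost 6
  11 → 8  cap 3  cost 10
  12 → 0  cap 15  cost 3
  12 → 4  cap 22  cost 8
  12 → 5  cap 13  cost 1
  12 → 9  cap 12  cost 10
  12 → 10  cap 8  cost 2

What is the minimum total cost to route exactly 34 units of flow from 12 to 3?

shortest-cost path #1: 12→0→2→3 push 14 @ unit cost 10 (adds 140)
shortest-cost path #2: 12→0→7→2→3 push 1 @ unit cost 13 (adds 13)
shortest-cost path #3: 12→9→3 push 12 @ unit cost 15 (adds 180)
shortest-cost path #4: 12→5→9→3 push 4 @ unit cost 18 (adds 72)
shortest-cost path #5: 12→10→1→3 push 3 @ unit cost 18 (adds 54)
total cost = 459

Minimum cost for 34 units: 459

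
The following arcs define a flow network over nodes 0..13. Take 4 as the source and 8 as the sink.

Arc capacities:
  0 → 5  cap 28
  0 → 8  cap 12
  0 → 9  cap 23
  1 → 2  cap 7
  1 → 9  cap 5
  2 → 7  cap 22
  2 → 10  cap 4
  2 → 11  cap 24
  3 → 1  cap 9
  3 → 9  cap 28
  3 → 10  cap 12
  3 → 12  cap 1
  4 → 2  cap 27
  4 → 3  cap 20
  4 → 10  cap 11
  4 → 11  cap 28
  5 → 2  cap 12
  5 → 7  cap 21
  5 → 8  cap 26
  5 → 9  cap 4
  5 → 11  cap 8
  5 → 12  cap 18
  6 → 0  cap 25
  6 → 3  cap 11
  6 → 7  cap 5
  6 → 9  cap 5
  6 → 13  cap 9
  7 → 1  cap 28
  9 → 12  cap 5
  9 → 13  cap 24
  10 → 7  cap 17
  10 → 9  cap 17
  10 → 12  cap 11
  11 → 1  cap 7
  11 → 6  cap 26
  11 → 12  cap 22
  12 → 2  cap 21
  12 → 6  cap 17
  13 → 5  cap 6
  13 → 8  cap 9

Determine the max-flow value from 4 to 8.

augment #1: 4→3→9→13→8 bottleneck 9, total now 9
augment #2: 4→11→6→0→8 bottleneck 12, total now 21
augment #3: 4→3→9→13→5→8 bottleneck 6, total now 27
augment #4: 4→11→6→0→5→8 bottleneck 13, total now 40

Maximum flow value: 40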